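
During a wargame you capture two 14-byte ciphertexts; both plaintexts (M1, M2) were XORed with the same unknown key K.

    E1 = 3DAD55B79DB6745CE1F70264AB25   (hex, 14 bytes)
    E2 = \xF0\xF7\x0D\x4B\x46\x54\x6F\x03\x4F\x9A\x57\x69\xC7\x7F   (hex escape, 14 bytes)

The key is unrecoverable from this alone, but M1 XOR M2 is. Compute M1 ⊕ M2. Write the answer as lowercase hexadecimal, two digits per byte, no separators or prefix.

cd5a58fcdbe21b5fae6d550d6c5a

E1 ⊕ E2 = (M1 ⊕ K) ⊕ (M2 ⊕ K) = M1 ⊕ M2 — the shared key cancels under XOR.
byte 0: 3d ^ f0 = cd
byte 1: ad ^ f7 = 5a
byte 2: 55 ^ 0d = 58
byte 3: b7 ^ 4b = fc
byte 4: 9d ^ 46 = db
byte 5: b6 ^ 54 = e2
byte 6: 74 ^ 6f = 1b
byte 7: 5c ^ 03 = 5f
byte 8: e1 ^ 4f = ae
byte 9: f7 ^ 9a = 6d
byte 10: 02 ^ 57 = 55
byte 11: 64 ^ 69 = 0d
byte 12: ab ^ c7 = 6c
byte 13: 25 ^ 7f = 5a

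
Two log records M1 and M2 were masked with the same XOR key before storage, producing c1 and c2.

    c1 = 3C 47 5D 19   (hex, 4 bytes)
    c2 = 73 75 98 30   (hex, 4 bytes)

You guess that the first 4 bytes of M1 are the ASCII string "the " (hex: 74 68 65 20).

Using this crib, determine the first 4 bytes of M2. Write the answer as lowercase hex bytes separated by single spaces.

3b 5a a0 09

First, c1 ⊕ c2 = (M1 ⊕ K) ⊕ (M2 ⊕ K) = M1 ⊕ M2, so the key drops out. Then M2 = (M1 ⊕ M2) ⊕ M1 over the first 4 bytes.
byte 0: (3c xor 73) xor 74 = 4f xor 74 = 3b
byte 1: (47 xor 75) xor 68 = 32 xor 68 = 5a
byte 2: (5d xor 98) xor 65 = c5 xor 65 = a0
byte 3: (19 xor 30) xor 20 = 29 xor 20 = 09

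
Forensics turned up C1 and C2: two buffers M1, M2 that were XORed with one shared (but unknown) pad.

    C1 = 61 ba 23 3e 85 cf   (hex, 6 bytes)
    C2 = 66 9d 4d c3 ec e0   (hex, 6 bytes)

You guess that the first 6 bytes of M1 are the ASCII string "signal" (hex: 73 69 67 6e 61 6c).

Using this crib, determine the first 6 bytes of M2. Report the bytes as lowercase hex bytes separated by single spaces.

74 4e 09 93 08 43

First, C1 ⊕ C2 = (M1 ⊕ K) ⊕ (M2 ⊕ K) = M1 ⊕ M2, so the key drops out. Then M2 = (M1 ⊕ M2) ⊕ M1 over the first 6 bytes.
byte 0: (61 ^ 66) ^ 73 = 07 ^ 73 = 74
byte 1: (ba ^ 9d) ^ 69 = 27 ^ 69 = 4e
byte 2: (23 ^ 4d) ^ 67 = 6e ^ 67 = 09
byte 3: (3e ^ c3) ^ 6e = fd ^ 6e = 93
byte 4: (85 ^ ec) ^ 61 = 69 ^ 61 = 08
byte 5: (cf ^ e0) ^ 6c = 2f ^ 6c = 43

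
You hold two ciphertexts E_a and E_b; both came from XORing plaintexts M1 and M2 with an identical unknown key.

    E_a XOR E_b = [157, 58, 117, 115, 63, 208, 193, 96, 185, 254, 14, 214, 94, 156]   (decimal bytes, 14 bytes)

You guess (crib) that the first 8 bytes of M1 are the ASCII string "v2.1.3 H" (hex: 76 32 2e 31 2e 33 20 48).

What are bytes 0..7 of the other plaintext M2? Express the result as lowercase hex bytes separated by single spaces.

eb 08 5b 42 11 e3 e1 28

Since E_a ⊕ E_b = M1 ⊕ M2, XORing with the guessed M1 bytes yields the corresponding M2 bytes: M2 = (E_a ⊕ E_b) ⊕ M1.
byte 0: 9d xor 76 = eb
byte 1: 3a xor 32 = 08
byte 2: 75 xor 2e = 5b
byte 3: 73 xor 31 = 42
byte 4: 3f xor 2e = 11
byte 5: d0 xor 33 = e3
byte 6: c1 xor 20 = e1
byte 7: 60 xor 48 = 28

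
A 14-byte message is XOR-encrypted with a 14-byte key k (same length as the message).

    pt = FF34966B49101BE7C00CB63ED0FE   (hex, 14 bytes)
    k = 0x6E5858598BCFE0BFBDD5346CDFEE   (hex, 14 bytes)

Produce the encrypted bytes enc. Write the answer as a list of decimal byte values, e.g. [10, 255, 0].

[145, 108, 206, 50, 194, 223, 251, 88, 125, 217, 130, 82, 15, 16]

byte 0: ff ⊕ 6e = 91
byte 1: 34 ⊕ 58 = 6c
byte 2: 96 ⊕ 58 = ce
byte 3: 6b ⊕ 59 = 32
byte 4: 49 ⊕ 8b = c2
byte 5: 10 ⊕ cf = df
byte 6: 1b ⊕ e0 = fb
byte 7: e7 ⊕ bf = 58
byte 8: c0 ⊕ bd = 7d
byte 9: 0c ⊕ d5 = d9
byte 10: b6 ⊕ 34 = 82
byte 11: 3e ⊕ 6c = 52
byte 12: d0 ⊕ df = 0f
byte 13: fe ⊕ ee = 10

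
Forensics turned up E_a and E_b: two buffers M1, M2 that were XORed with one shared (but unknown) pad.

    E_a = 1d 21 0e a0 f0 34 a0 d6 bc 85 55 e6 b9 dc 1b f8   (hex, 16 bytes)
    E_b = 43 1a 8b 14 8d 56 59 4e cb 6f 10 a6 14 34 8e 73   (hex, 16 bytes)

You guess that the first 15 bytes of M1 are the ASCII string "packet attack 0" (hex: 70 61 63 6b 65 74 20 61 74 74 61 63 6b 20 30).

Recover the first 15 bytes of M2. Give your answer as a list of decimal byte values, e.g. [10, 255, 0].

[46, 90, 230, 223, 24, 22, 217, 249, 3, 158, 36, 35, 198, 200, 165]

First, E_a ⊕ E_b = (M1 ⊕ K) ⊕ (M2 ⊕ K) = M1 ⊕ M2, so the key drops out. Then M2 = (M1 ⊕ M2) ⊕ M1 over the first 15 bytes.
byte 0: (1d ^ 43) ^ 70 = 5e ^ 70 = 2e
byte 1: (21 ^ 1a) ^ 61 = 3b ^ 61 = 5a
byte 2: (0e ^ 8b) ^ 63 = 85 ^ 63 = e6
byte 3: (a0 ^ 14) ^ 6b = b4 ^ 6b = df
byte 4: (f0 ^ 8d) ^ 65 = 7d ^ 65 = 18
byte 5: (34 ^ 56) ^ 74 = 62 ^ 74 = 16
byte 6: (a0 ^ 59) ^ 20 = f9 ^ 20 = d9
byte 7: (d6 ^ 4e) ^ 61 = 98 ^ 61 = f9
byte 8: (bc ^ cb) ^ 74 = 77 ^ 74 = 03
byte 9: (85 ^ 6f) ^ 74 = ea ^ 74 = 9e
byte 10: (55 ^ 10) ^ 61 = 45 ^ 61 = 24
byte 11: (e6 ^ a6) ^ 63 = 40 ^ 63 = 23
byte 12: (b9 ^ 14) ^ 6b = ad ^ 6b = c6
byte 13: (dc ^ 34) ^ 20 = e8 ^ 20 = c8
byte 14: (1b ^ 8e) ^ 30 = 95 ^ 30 = a5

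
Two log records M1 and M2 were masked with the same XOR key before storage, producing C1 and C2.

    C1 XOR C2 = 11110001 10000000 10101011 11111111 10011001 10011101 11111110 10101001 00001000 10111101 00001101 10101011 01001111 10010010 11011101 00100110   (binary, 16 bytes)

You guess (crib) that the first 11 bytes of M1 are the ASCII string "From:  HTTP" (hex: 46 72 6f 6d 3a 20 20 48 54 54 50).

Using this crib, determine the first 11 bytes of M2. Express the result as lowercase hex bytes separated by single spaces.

Since C1 ⊕ C2 = M1 ⊕ M2, XORing with the guessed M1 bytes yields the corresponding M2 bytes: M2 = (C1 ⊕ C2) ⊕ M1.
f1 ^ 46 = b7
80 ^ 72 = f2
ab ^ 6f = c4
ff ^ 6d = 92
99 ^ 3a = a3
9d ^ 20 = bd
fe ^ 20 = de
a9 ^ 48 = e1
08 ^ 54 = 5c
bd ^ 54 = e9
0d ^ 50 = 5d

b7 f2 c4 92 a3 bd de e1 5c e9 5d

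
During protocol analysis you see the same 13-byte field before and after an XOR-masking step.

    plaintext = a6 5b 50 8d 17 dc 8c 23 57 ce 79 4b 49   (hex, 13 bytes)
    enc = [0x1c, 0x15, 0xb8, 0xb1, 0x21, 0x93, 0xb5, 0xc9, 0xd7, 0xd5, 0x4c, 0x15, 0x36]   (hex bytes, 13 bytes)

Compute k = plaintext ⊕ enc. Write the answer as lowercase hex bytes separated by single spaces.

Since enc = plaintext ⊕ k, XORing both sides with plaintext gives k = plaintext ⊕ enc.
a6 xor 1c = ba
5b xor 15 = 4e
50 xor b8 = e8
8d xor b1 = 3c
17 xor 21 = 36
dc xor 93 = 4f
8c xor b5 = 39
23 xor c9 = ea
57 xor d7 = 80
ce xor d5 = 1b
79 xor 4c = 35
4b xor 15 = 5e
49 xor 36 = 7f

ba 4e e8 3c 36 4f 39 ea 80 1b 35 5e 7f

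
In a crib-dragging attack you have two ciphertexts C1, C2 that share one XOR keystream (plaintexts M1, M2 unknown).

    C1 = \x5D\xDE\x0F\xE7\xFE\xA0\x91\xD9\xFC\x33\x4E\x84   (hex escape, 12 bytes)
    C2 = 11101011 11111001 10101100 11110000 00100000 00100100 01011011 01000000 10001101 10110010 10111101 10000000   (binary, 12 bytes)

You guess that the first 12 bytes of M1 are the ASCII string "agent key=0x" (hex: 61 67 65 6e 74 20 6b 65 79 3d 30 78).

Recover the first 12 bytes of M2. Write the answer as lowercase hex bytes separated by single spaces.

d7 40 c6 79 aa a4 a1 fc 08 bc c3 7c

First, C1 ⊕ C2 = (M1 ⊕ K) ⊕ (M2 ⊕ K) = M1 ⊕ M2, so the key drops out. Then M2 = (M1 ⊕ M2) ⊕ M1 over the first 12 bytes.
byte 0: (5d xor eb) xor 61 = b6 xor 61 = d7
byte 1: (de xor f9) xor 67 = 27 xor 67 = 40
byte 2: (0f xor ac) xor 65 = a3 xor 65 = c6
byte 3: (e7 xor f0) xor 6e = 17 xor 6e = 79
byte 4: (fe xor 20) xor 74 = de xor 74 = aa
byte 5: (a0 xor 24) xor 20 = 84 xor 20 = a4
byte 6: (91 xor 5b) xor 6b = ca xor 6b = a1
byte 7: (d9 xor 40) xor 65 = 99 xor 65 = fc
byte 8: (fc xor 8d) xor 79 = 71 xor 79 = 08
byte 9: (33 xor b2) xor 3d = 81 xor 3d = bc
byte 10: (4e xor bd) xor 30 = f3 xor 30 = c3
byte 11: (84 xor 80) xor 78 = 04 xor 78 = 7c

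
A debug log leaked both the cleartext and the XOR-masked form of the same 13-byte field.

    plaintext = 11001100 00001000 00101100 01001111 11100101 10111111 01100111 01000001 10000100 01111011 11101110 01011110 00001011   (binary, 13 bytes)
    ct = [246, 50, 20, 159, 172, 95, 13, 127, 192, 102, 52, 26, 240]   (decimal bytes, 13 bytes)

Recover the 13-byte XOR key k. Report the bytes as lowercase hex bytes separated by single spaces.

3a 3a 38 d0 49 e0 6a 3e 44 1d da 44 fb

Since ct = plaintext ⊕ k, XORing both sides with plaintext gives k = plaintext ⊕ ct.
byte 0: 204 ^ 246 =  58
byte 1:   8 ^  50 =  58
byte 2:  44 ^  20 =  56
byte 3:  79 ^ 159 = 208
byte 4: 229 ^ 172 =  73
byte 5: 191 ^  95 = 224
byte 6: 103 ^  13 = 106
byte 7:  65 ^ 127 =  62
byte 8: 132 ^ 192 =  68
byte 9: 123 ^ 102 =  29
byte 10: 238 ^  52 = 218
byte 11:  94 ^  26 =  68
byte 12:  11 ^ 240 = 251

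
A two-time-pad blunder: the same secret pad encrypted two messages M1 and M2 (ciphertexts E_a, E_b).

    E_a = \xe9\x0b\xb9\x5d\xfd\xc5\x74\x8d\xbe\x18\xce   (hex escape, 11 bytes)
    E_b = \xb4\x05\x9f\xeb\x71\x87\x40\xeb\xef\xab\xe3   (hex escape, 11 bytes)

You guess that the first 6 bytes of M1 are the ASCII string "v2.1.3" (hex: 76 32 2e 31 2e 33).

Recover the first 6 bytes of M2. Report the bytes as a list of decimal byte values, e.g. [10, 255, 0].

[43, 60, 8, 135, 162, 113]

First, E_a ⊕ E_b = (M1 ⊕ K) ⊕ (M2 ⊕ K) = M1 ⊕ M2, so the key drops out. Then M2 = (M1 ⊕ M2) ⊕ M1 over the first 6 bytes.
byte 0: (e9 XOR b4) XOR 76 = 5d XOR 76 = 2b
byte 1: (0b XOR 05) XOR 32 = 0e XOR 32 = 3c
byte 2: (b9 XOR 9f) XOR 2e = 26 XOR 2e = 08
byte 3: (5d XOR eb) XOR 31 = b6 XOR 31 = 87
byte 4: (fd XOR 71) XOR 2e = 8c XOR 2e = a2
byte 5: (c5 XOR 87) XOR 33 = 42 XOR 33 = 71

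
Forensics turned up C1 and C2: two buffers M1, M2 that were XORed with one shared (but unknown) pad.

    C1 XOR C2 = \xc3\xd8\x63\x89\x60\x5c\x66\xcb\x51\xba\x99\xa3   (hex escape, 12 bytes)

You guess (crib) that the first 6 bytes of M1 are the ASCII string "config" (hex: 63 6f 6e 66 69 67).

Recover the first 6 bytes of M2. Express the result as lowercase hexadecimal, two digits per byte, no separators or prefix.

Since C1 ⊕ C2 = M1 ⊕ M2, XORing with the guessed M1 bytes yields the corresponding M2 bytes: M2 = (C1 ⊕ C2) ⊕ M1.
195 xor  99 = 160
216 xor 111 = 183
 99 xor 110 =  13
137 xor 102 = 239
 96 xor 105 =   9
 92 xor 103 =  59

a0b70def093b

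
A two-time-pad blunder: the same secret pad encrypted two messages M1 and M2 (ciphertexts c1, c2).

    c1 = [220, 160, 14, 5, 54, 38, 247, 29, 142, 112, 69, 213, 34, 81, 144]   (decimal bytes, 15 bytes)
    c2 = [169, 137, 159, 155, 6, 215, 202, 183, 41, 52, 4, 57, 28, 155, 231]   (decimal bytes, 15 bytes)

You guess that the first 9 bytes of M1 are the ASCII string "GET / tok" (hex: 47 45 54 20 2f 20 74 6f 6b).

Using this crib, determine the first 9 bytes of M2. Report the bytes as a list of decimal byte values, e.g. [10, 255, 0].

[50, 108, 197, 190, 31, 209, 73, 197, 204]

First, c1 ⊕ c2 = (M1 ⊕ K) ⊕ (M2 ⊕ K) = M1 ⊕ M2, so the key drops out. Then M2 = (M1 ⊕ M2) ⊕ M1 over the first 9 bytes.
byte 0: (dc xor a9) xor 47 = 75 xor 47 = 32
byte 1: (a0 xor 89) xor 45 = 29 xor 45 = 6c
byte 2: (0e xor 9f) xor 54 = 91 xor 54 = c5
byte 3: (05 xor 9b) xor 20 = 9e xor 20 = be
byte 4: (36 xor 06) xor 2f = 30 xor 2f = 1f
byte 5: (26 xor d7) xor 20 = f1 xor 20 = d1
byte 6: (f7 xor ca) xor 74 = 3d xor 74 = 49
byte 7: (1d xor b7) xor 6f = aa xor 6f = c5
byte 8: (8e xor 29) xor 6b = a7 xor 6b = cc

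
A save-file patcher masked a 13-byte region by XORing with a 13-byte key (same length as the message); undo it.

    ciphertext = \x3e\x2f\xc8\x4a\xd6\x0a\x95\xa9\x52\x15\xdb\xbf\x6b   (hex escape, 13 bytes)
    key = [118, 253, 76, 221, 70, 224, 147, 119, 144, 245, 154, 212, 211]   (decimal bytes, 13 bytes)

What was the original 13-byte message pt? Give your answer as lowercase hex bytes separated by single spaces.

XOR is its own inverse, so applying the key byte-wise gives the result directly.
byte 0: 3e ⊕ 76 = 48
byte 1: 2f ⊕ fd = d2
byte 2: c8 ⊕ 4c = 84
byte 3: 4a ⊕ dd = 97
byte 4: d6 ⊕ 46 = 90
byte 5: 0a ⊕ e0 = ea
byte 6: 95 ⊕ 93 = 06
byte 7: a9 ⊕ 77 = de
byte 8: 52 ⊕ 90 = c2
byte 9: 15 ⊕ f5 = e0
byte 10: db ⊕ 9a = 41
byte 11: bf ⊕ d4 = 6b
byte 12: 6b ⊕ d3 = b8

48 d2 84 97 90 ea 06 de c2 e0 41 6b b8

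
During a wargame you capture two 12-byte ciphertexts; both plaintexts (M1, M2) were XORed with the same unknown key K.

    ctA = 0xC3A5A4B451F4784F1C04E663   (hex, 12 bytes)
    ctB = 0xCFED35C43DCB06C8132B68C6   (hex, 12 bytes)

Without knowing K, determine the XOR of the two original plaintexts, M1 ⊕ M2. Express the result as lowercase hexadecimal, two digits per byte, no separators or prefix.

ctA ⊕ ctB = (M1 ⊕ K) ⊕ (M2 ⊕ K) = M1 ⊕ M2 — the shared key cancels under XOR.
c3 ^ cf = 0c
a5 ^ ed = 48
a4 ^ 35 = 91
b4 ^ c4 = 70
51 ^ 3d = 6c
f4 ^ cb = 3f
78 ^ 06 = 7e
4f ^ c8 = 87
1c ^ 13 = 0f
04 ^ 2b = 2f
e6 ^ 68 = 8e
63 ^ c6 = a5

0c4891706c3f7e870f2f8ea5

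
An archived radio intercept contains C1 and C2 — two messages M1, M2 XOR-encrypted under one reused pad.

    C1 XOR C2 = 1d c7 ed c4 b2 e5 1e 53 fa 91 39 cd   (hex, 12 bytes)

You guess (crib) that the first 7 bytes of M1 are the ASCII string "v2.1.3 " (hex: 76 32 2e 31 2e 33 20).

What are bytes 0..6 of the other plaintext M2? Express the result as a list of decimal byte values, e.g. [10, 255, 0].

Since C1 ⊕ C2 = M1 ⊕ M2, XORing with the guessed M1 bytes yields the corresponding M2 bytes: M2 = (C1 ⊕ C2) ⊕ M1.
byte 0: 00011101 ^ 01110110 = 01101011
byte 1: 11000111 ^ 00110010 = 11110101
byte 2: 11101101 ^ 00101110 = 11000011
byte 3: 11000100 ^ 00110001 = 11110101
byte 4: 10110010 ^ 00101110 = 10011100
byte 5: 11100101 ^ 00110011 = 11010110
byte 6: 00011110 ^ 00100000 = 00111110

[107, 245, 195, 245, 156, 214, 62]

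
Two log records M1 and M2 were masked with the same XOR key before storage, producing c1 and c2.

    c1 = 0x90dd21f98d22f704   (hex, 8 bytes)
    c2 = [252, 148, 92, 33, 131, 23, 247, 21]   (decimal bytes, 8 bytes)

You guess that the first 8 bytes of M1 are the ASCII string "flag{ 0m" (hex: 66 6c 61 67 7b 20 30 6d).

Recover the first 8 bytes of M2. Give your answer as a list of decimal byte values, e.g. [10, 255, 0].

First, c1 ⊕ c2 = (M1 ⊕ K) ⊕ (M2 ⊕ K) = M1 ⊕ M2, so the key drops out. Then M2 = (M1 ⊕ M2) ⊕ M1 over the first 8 bytes.
byte 0: (90 ⊕ fc) ⊕ 66 = 6c ⊕ 66 = 0a
byte 1: (dd ⊕ 94) ⊕ 6c = 49 ⊕ 6c = 25
byte 2: (21 ⊕ 5c) ⊕ 61 = 7d ⊕ 61 = 1c
byte 3: (f9 ⊕ 21) ⊕ 67 = d8 ⊕ 67 = bf
byte 4: (8d ⊕ 83) ⊕ 7b = 0e ⊕ 7b = 75
byte 5: (22 ⊕ 17) ⊕ 20 = 35 ⊕ 20 = 15
byte 6: (f7 ⊕ f7) ⊕ 30 = 00 ⊕ 30 = 30
byte 7: (04 ⊕ 15) ⊕ 6d = 11 ⊕ 6d = 7c

[10, 37, 28, 191, 117, 21, 48, 124]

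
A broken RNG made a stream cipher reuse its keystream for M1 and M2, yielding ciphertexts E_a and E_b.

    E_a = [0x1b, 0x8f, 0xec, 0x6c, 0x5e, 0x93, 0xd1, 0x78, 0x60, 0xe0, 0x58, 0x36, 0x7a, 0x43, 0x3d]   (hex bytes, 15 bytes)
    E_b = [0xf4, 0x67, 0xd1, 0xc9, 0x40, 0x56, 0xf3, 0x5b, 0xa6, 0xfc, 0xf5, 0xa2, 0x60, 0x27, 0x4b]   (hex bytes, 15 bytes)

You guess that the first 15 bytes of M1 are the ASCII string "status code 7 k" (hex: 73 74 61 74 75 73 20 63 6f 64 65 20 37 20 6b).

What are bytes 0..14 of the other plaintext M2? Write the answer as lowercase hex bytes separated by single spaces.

First, E_a ⊕ E_b = (M1 ⊕ K) ⊕ (M2 ⊕ K) = M1 ⊕ M2, so the key drops out. Then M2 = (M1 ⊕ M2) ⊕ M1 over the first 15 bytes.
byte 0: (1b ⊕ f4) ⊕ 73 = ef ⊕ 73 = 9c
byte 1: (8f ⊕ 67) ⊕ 74 = e8 ⊕ 74 = 9c
byte 2: (ec ⊕ d1) ⊕ 61 = 3d ⊕ 61 = 5c
byte 3: (6c ⊕ c9) ⊕ 74 = a5 ⊕ 74 = d1
byte 4: (5e ⊕ 40) ⊕ 75 = 1e ⊕ 75 = 6b
byte 5: (93 ⊕ 56) ⊕ 73 = c5 ⊕ 73 = b6
byte 6: (d1 ⊕ f3) ⊕ 20 = 22 ⊕ 20 = 02
byte 7: (78 ⊕ 5b) ⊕ 63 = 23 ⊕ 63 = 40
byte 8: (60 ⊕ a6) ⊕ 6f = c6 ⊕ 6f = a9
byte 9: (e0 ⊕ fc) ⊕ 64 = 1c ⊕ 64 = 78
byte 10: (58 ⊕ f5) ⊕ 65 = ad ⊕ 65 = c8
byte 11: (36 ⊕ a2) ⊕ 20 = 94 ⊕ 20 = b4
byte 12: (7a ⊕ 60) ⊕ 37 = 1a ⊕ 37 = 2d
byte 13: (43 ⊕ 27) ⊕ 20 = 64 ⊕ 20 = 44
byte 14: (3d ⊕ 4b) ⊕ 6b = 76 ⊕ 6b = 1d

9c 9c 5c d1 6b b6 02 40 a9 78 c8 b4 2d 44 1d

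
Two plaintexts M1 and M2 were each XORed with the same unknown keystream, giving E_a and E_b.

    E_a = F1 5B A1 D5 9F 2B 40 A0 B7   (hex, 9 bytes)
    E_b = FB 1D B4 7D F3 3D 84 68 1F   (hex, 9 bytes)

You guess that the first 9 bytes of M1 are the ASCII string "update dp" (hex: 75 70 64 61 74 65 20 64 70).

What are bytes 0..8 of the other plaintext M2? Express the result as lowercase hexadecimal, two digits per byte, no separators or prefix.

First, E_a ⊕ E_b = (M1 ⊕ K) ⊕ (M2 ⊕ K) = M1 ⊕ M2, so the key drops out. Then M2 = (M1 ⊕ M2) ⊕ M1 over the first 9 bytes.
byte 0: (f1 xor fb) xor 75 = 0a xor 75 = 7f
byte 1: (5b xor 1d) xor 70 = 46 xor 70 = 36
byte 2: (a1 xor b4) xor 64 = 15 xor 64 = 71
byte 3: (d5 xor 7d) xor 61 = a8 xor 61 = c9
byte 4: (9f xor f3) xor 74 = 6c xor 74 = 18
byte 5: (2b xor 3d) xor 65 = 16 xor 65 = 73
byte 6: (40 xor 84) xor 20 = c4 xor 20 = e4
byte 7: (a0 xor 68) xor 64 = c8 xor 64 = ac
byte 8: (b7 xor 1f) xor 70 = a8 xor 70 = d8

7f3671c91873e4acd8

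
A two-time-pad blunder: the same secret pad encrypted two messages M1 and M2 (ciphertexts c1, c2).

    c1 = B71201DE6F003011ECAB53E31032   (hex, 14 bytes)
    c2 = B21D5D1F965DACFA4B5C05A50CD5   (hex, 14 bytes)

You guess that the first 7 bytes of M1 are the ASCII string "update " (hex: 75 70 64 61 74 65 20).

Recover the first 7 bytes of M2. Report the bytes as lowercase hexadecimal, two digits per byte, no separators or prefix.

First, c1 ⊕ c2 = (M1 ⊕ K) ⊕ (M2 ⊕ K) = M1 ⊕ M2, so the key drops out. Then M2 = (M1 ⊕ M2) ⊕ M1 over the first 7 bytes.
byte 0: (b7 ⊕ b2) ⊕ 75 = 05 ⊕ 75 = 70
byte 1: (12 ⊕ 1d) ⊕ 70 = 0f ⊕ 70 = 7f
byte 2: (01 ⊕ 5d) ⊕ 64 = 5c ⊕ 64 = 38
byte 3: (de ⊕ 1f) ⊕ 61 = c1 ⊕ 61 = a0
byte 4: (6f ⊕ 96) ⊕ 74 = f9 ⊕ 74 = 8d
byte 5: (00 ⊕ 5d) ⊕ 65 = 5d ⊕ 65 = 38
byte 6: (30 ⊕ ac) ⊕ 20 = 9c ⊕ 20 = bc

707f38a08d38bc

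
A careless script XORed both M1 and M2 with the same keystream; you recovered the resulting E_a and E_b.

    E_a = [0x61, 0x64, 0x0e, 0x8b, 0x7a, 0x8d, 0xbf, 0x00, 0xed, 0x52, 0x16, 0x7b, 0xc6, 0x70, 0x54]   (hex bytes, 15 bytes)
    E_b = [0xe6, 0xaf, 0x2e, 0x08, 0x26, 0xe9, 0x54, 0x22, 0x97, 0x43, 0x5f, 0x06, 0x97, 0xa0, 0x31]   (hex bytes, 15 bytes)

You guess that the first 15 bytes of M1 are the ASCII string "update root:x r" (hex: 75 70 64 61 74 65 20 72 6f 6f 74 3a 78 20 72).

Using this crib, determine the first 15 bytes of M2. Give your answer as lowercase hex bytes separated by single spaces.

First, E_a ⊕ E_b = (M1 ⊕ K) ⊕ (M2 ⊕ K) = M1 ⊕ M2, so the key drops out. Then M2 = (M1 ⊕ M2) ⊕ M1 over the first 15 bytes.
byte 0: (61 ⊕ e6) ⊕ 75 = 87 ⊕ 75 = f2
byte 1: (64 ⊕ af) ⊕ 70 = cb ⊕ 70 = bb
byte 2: (0e ⊕ 2e) ⊕ 64 = 20 ⊕ 64 = 44
byte 3: (8b ⊕ 08) ⊕ 61 = 83 ⊕ 61 = e2
byte 4: (7a ⊕ 26) ⊕ 74 = 5c ⊕ 74 = 28
byte 5: (8d ⊕ e9) ⊕ 65 = 64 ⊕ 65 = 01
byte 6: (bf ⊕ 54) ⊕ 20 = eb ⊕ 20 = cb
byte 7: (00 ⊕ 22) ⊕ 72 = 22 ⊕ 72 = 50
byte 8: (ed ⊕ 97) ⊕ 6f = 7a ⊕ 6f = 15
byte 9: (52 ⊕ 43) ⊕ 6f = 11 ⊕ 6f = 7e
byte 10: (16 ⊕ 5f) ⊕ 74 = 49 ⊕ 74 = 3d
byte 11: (7b ⊕ 06) ⊕ 3a = 7d ⊕ 3a = 47
byte 12: (c6 ⊕ 97) ⊕ 78 = 51 ⊕ 78 = 29
byte 13: (70 ⊕ a0) ⊕ 20 = d0 ⊕ 20 = f0
byte 14: (54 ⊕ 31) ⊕ 72 = 65 ⊕ 72 = 17

f2 bb 44 e2 28 01 cb 50 15 7e 3d 47 29 f0 17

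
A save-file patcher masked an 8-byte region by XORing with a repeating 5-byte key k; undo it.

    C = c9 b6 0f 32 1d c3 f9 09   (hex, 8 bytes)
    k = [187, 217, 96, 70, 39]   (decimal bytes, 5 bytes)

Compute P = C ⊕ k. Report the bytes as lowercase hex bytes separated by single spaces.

The 5-byte key repeats, so the effective keystream is bb d9 60 46 27 bb d9 60.
byte 0: c9 XOR bb = 72
byte 1: b6 XOR d9 = 6f
byte 2: 0f XOR 60 = 6f
byte 3: 32 XOR 46 = 74
byte 4: 1d XOR 27 = 3a
byte 5: c3 XOR bb = 78
byte 6: f9 XOR d9 = 20
byte 7: 09 XOR 60 = 69

72 6f 6f 74 3a 78 20 69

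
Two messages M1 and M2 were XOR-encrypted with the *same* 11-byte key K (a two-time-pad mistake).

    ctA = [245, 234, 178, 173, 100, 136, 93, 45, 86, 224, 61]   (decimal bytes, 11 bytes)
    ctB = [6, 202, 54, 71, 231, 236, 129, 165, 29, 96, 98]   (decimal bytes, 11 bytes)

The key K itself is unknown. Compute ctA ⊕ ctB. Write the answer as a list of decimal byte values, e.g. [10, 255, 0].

ctA ⊕ ctB = (M1 ⊕ K) ⊕ (M2 ⊕ K) = M1 ⊕ M2 — the shared key cancels under XOR.
245 xor   6 = 243
234 xor 202 =  32
178 xor  54 = 132
173 xor  71 = 234
100 xor 231 = 131
136 xor 236 = 100
 93 xor 129 = 220
 45 xor 165 = 136
 86 xor  29 =  75
224 xor  96 = 128
 61 xor  98 =  95

[243, 32, 132, 234, 131, 100, 220, 136, 75, 128, 95]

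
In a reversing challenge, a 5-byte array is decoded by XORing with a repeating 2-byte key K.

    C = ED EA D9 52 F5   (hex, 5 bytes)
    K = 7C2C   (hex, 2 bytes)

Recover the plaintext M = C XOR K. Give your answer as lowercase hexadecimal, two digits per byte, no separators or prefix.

91c6a57e89

The 2-byte key repeats, so the effective keystream is 7c 2c 7c 2c 7c.
byte 0: ed xor 7c = 91
byte 1: ea xor 2c = c6
byte 2: d9 xor 7c = a5
byte 3: 52 xor 2c = 7e
byte 4: f5 xor 7c = 89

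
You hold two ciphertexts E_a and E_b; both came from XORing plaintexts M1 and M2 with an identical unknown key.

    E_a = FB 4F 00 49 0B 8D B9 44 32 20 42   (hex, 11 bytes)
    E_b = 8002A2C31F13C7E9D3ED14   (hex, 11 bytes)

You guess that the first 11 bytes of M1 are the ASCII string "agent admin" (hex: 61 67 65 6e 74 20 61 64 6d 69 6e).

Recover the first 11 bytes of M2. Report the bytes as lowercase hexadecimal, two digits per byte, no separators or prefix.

First, E_a ⊕ E_b = (M1 ⊕ K) ⊕ (M2 ⊕ K) = M1 ⊕ M2, so the key drops out. Then M2 = (M1 ⊕ M2) ⊕ M1 over the first 11 bytes.
byte 0: (fb ⊕ 80) ⊕ 61 = 7b ⊕ 61 = 1a
byte 1: (4f ⊕ 02) ⊕ 67 = 4d ⊕ 67 = 2a
byte 2: (00 ⊕ a2) ⊕ 65 = a2 ⊕ 65 = c7
byte 3: (49 ⊕ c3) ⊕ 6e = 8a ⊕ 6e = e4
byte 4: (0b ⊕ 1f) ⊕ 74 = 14 ⊕ 74 = 60
byte 5: (8d ⊕ 13) ⊕ 20 = 9e ⊕ 20 = be
byte 6: (b9 ⊕ c7) ⊕ 61 = 7e ⊕ 61 = 1f
byte 7: (44 ⊕ e9) ⊕ 64 = ad ⊕ 64 = c9
byte 8: (32 ⊕ d3) ⊕ 6d = e1 ⊕ 6d = 8c
byte 9: (20 ⊕ ed) ⊕ 69 = cd ⊕ 69 = a4
byte 10: (42 ⊕ 14) ⊕ 6e = 56 ⊕ 6e = 38

1a2ac7e460be1fc98ca438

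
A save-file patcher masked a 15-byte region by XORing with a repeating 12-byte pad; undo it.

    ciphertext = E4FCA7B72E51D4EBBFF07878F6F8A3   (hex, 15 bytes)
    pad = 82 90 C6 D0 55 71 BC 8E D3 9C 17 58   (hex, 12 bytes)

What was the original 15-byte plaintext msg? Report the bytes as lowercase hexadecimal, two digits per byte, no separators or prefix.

The 12-byte key repeats, so the effective keystream is 82 90 c6 d0 55 71 bc 8e d3 9c 17 58 82 90 c6.
byte 0: e4 xor 82 = 66
byte 1: fc xor 90 = 6c
byte 2: a7 xor c6 = 61
byte 3: b7 xor d0 = 67
byte 4: 2e xor 55 = 7b
byte 5: 51 xor 71 = 20
byte 6: d4 xor bc = 68
byte 7: eb xor 8e = 65
byte 8: bf xor d3 = 6c
byte 9: f0 xor 9c = 6c
byte 10: 78 xor 17 = 6f
byte 11: 78 xor 58 = 20
byte 12: f6 xor 82 = 74
byte 13: f8 xor 90 = 68
byte 14: a3 xor c6 = 65

666c61677b2068656c6c6f20746865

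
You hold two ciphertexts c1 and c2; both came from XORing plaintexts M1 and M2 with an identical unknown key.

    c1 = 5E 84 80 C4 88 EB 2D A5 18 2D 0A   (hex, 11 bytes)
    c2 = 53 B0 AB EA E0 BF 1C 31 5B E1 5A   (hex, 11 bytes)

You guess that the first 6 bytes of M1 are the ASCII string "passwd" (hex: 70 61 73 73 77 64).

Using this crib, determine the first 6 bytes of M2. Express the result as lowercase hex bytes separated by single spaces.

First, c1 ⊕ c2 = (M1 ⊕ K) ⊕ (M2 ⊕ K) = M1 ⊕ M2, so the key drops out. Then M2 = (M1 ⊕ M2) ⊕ M1 over the first 6 bytes.
byte 0: (5e ^ 53) ^ 70 = 0d ^ 70 = 7d
byte 1: (84 ^ b0) ^ 61 = 34 ^ 61 = 55
byte 2: (80 ^ ab) ^ 73 = 2b ^ 73 = 58
byte 3: (c4 ^ ea) ^ 73 = 2e ^ 73 = 5d
byte 4: (88 ^ e0) ^ 77 = 68 ^ 77 = 1f
byte 5: (eb ^ bf) ^ 64 = 54 ^ 64 = 30

7d 55 58 5d 1f 30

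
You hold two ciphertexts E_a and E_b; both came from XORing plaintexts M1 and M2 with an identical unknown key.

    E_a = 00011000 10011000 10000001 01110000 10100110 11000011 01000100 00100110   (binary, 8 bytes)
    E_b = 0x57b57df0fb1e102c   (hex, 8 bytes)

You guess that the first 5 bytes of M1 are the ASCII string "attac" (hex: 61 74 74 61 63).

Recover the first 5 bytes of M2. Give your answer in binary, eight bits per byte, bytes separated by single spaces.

First, E_a ⊕ E_b = (M1 ⊕ K) ⊕ (M2 ⊕ K) = M1 ⊕ M2, so the key drops out. Then M2 = (M1 ⊕ M2) ⊕ M1 over the first 5 bytes.
byte 0: (18 ⊕ 57) ⊕ 61 = 4f ⊕ 61 = 2e
byte 1: (98 ⊕ b5) ⊕ 74 = 2d ⊕ 74 = 59
byte 2: (81 ⊕ 7d) ⊕ 74 = fc ⊕ 74 = 88
byte 3: (70 ⊕ f0) ⊕ 61 = 80 ⊕ 61 = e1
byte 4: (a6 ⊕ fb) ⊕ 63 = 5d ⊕ 63 = 3e

00101110 01011001 10001000 11100001 00111110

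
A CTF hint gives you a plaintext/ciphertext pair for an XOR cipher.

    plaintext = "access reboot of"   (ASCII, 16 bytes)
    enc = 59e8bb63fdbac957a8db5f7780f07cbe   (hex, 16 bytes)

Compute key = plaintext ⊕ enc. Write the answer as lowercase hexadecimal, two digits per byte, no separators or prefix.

388bd8068ec9e925cdb93018f4d013d8

Since enc = plaintext ⊕ key, XORing both sides with plaintext gives key = plaintext ⊕ enc.
01100001 ⊕ 01011001 = 00111000
01100011 ⊕ 11101000 = 10001011
01100011 ⊕ 10111011 = 11011000
01100101 ⊕ 01100011 = 00000110
01110011 ⊕ 11111101 = 10001110
01110011 ⊕ 10111010 = 11001001
00100000 ⊕ 11001001 = 11101001
01110010 ⊕ 01010111 = 00100101
01100101 ⊕ 10101000 = 11001101
01100010 ⊕ 11011011 = 10111001
01101111 ⊕ 01011111 = 00110000
01101111 ⊕ 01110111 = 00011000
01110100 ⊕ 10000000 = 11110100
00100000 ⊕ 11110000 = 11010000
01101111 ⊕ 01111100 = 00010011
01100110 ⊕ 10111110 = 11011000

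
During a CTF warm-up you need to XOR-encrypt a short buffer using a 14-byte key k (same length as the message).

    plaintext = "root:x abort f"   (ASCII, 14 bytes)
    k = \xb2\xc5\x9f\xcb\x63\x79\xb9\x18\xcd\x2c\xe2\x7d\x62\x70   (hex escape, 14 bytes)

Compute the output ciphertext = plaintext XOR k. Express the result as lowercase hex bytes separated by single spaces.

c0 aa f0 bf 59 01 99 79 af 43 90 09 42 16

72 xor b2 = c0
6f xor c5 = aa
6f xor 9f = f0
74 xor cb = bf
3a xor 63 = 59
78 xor 79 = 01
20 xor b9 = 99
61 xor 18 = 79
62 xor cd = af
6f xor 2c = 43
72 xor e2 = 90
74 xor 7d = 09
20 xor 62 = 42
66 xor 70 = 16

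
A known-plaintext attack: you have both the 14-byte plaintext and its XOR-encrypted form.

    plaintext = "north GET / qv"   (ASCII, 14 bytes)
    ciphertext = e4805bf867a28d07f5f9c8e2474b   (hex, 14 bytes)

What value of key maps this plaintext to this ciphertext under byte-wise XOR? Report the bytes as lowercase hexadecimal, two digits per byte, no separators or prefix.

8aef298c0f82ca42a1d9e7c2363d

Since ciphertext = plaintext ⊕ key, XORing both sides with plaintext gives key = plaintext ⊕ ciphertext.
6e ⊕ e4 = 8a
6f ⊕ 80 = ef
72 ⊕ 5b = 29
74 ⊕ f8 = 8c
68 ⊕ 67 = 0f
20 ⊕ a2 = 82
47 ⊕ 8d = ca
45 ⊕ 07 = 42
54 ⊕ f5 = a1
20 ⊕ f9 = d9
2f ⊕ c8 = e7
20 ⊕ e2 = c2
71 ⊕ 47 = 36
76 ⊕ 4b = 3d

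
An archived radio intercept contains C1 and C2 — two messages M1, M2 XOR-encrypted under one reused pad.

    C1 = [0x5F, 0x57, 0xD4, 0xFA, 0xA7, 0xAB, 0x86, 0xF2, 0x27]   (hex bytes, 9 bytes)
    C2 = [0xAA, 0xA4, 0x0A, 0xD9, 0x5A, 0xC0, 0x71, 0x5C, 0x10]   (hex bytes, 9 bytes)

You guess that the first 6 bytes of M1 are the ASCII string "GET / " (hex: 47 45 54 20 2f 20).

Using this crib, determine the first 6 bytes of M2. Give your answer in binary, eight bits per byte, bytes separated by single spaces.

First, C1 ⊕ C2 = (M1 ⊕ K) ⊕ (M2 ⊕ K) = M1 ⊕ M2, so the key drops out. Then M2 = (M1 ⊕ M2) ⊕ M1 over the first 6 bytes.
byte 0: (5f ⊕ aa) ⊕ 47 = f5 ⊕ 47 = b2
byte 1: (57 ⊕ a4) ⊕ 45 = f3 ⊕ 45 = b6
byte 2: (d4 ⊕ 0a) ⊕ 54 = de ⊕ 54 = 8a
byte 3: (fa ⊕ d9) ⊕ 20 = 23 ⊕ 20 = 03
byte 4: (a7 ⊕ 5a) ⊕ 2f = fd ⊕ 2f = d2
byte 5: (ab ⊕ c0) ⊕ 20 = 6b ⊕ 20 = 4b

10110010 10110110 10001010 00000011 11010010 01001011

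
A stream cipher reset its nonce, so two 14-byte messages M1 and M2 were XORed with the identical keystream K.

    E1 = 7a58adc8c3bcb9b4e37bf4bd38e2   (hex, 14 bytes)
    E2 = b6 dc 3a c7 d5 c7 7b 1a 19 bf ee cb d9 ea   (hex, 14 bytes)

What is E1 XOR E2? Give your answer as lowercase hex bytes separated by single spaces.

cc 84 97 0f 16 7b c2 ae fa c4 1a 76 e1 08

E1 ⊕ E2 = (M1 ⊕ K) ⊕ (M2 ⊕ K) = M1 ⊕ M2 — the shared key cancels under XOR.
byte 0: 7a ⊕ b6 = cc
byte 1: 58 ⊕ dc = 84
byte 2: ad ⊕ 3a = 97
byte 3: c8 ⊕ c7 = 0f
byte 4: c3 ⊕ d5 = 16
byte 5: bc ⊕ c7 = 7b
byte 6: b9 ⊕ 7b = c2
byte 7: b4 ⊕ 1a = ae
byte 8: e3 ⊕ 19 = fa
byte 9: 7b ⊕ bf = c4
byte 10: f4 ⊕ ee = 1a
byte 11: bd ⊕ cb = 76
byte 12: 38 ⊕ d9 = e1
byte 13: e2 ⊕ ea = 08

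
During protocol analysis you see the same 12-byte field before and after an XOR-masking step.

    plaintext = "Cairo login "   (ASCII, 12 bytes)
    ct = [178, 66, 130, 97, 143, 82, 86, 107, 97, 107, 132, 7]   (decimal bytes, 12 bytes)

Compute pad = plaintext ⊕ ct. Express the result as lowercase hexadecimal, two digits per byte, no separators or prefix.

f123eb13e0723a040602ea27

Since ct = plaintext ⊕ pad, XORing both sides with plaintext gives pad = plaintext ⊕ ct.
byte 0: 01000011 XOR 10110010 = 11110001
byte 1: 01100001 XOR 01000010 = 00100011
byte 2: 01101001 XOR 10000010 = 11101011
byte 3: 01110010 XOR 01100001 = 00010011
byte 4: 01101111 XOR 10001111 = 11100000
byte 5: 00100000 XOR 01010010 = 01110010
byte 6: 01101100 XOR 01010110 = 00111010
byte 7: 01101111 XOR 01101011 = 00000100
byte 8: 01100111 XOR 01100001 = 00000110
byte 9: 01101001 XOR 01101011 = 00000010
byte 10: 01101110 XOR 10000100 = 11101010
byte 11: 00100000 XOR 00000111 = 00100111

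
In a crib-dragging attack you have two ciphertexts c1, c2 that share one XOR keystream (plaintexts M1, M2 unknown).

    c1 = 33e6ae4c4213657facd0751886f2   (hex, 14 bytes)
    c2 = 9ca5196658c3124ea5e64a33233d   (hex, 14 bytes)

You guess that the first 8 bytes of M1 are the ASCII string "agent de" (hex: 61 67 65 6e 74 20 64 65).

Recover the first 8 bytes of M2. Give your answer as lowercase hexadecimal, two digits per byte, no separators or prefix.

ce24d2446ef01354

First, c1 ⊕ c2 = (M1 ⊕ K) ⊕ (M2 ⊕ K) = M1 ⊕ M2, so the key drops out. Then M2 = (M1 ⊕ M2) ⊕ M1 over the first 8 bytes.
byte 0: (33 xor 9c) xor 61 = af xor 61 = ce
byte 1: (e6 xor a5) xor 67 = 43 xor 67 = 24
byte 2: (ae xor 19) xor 65 = b7 xor 65 = d2
byte 3: (4c xor 66) xor 6e = 2a xor 6e = 44
byte 4: (42 xor 58) xor 74 = 1a xor 74 = 6e
byte 5: (13 xor c3) xor 20 = d0 xor 20 = f0
byte 6: (65 xor 12) xor 64 = 77 xor 64 = 13
byte 7: (7f xor 4e) xor 65 = 31 xor 65 = 54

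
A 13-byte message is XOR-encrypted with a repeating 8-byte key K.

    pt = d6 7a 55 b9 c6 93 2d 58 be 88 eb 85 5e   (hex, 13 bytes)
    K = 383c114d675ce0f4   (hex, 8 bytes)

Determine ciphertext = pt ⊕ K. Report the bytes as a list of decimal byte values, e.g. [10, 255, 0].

[238, 70, 68, 244, 161, 207, 205, 172, 134, 180, 250, 200, 57]

The 8-byte key repeats, so the effective keystream is 38 3c 11 4d 67 5c e0 f4 38 3c 11 4d 67.
byte 0: 214 xor  56 = 238
byte 1: 122 xor  60 =  70
byte 2:  85 xor  17 =  68
byte 3: 185 xor  77 = 244
byte 4: 198 xor 103 = 161
byte 5: 147 xor  92 = 207
byte 6:  45 xor 224 = 205
byte 7:  88 xor 244 = 172
byte 8: 190 xor  56 = 134
byte 9: 136 xor  60 = 180
byte 10: 235 xor  17 = 250
byte 11: 133 xor  77 = 200
byte 12:  94 xor 103 =  57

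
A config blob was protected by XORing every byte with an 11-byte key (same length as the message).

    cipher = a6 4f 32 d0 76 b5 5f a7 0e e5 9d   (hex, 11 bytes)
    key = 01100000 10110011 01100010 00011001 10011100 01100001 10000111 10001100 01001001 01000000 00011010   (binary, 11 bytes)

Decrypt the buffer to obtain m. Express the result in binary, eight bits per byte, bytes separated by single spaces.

11000110 11111100 01010000 11001001 11101010 11010100 11011000 00101011 01000111 10100101 10000111

a6 ⊕ 60 = c6
4f ⊕ b3 = fc
32 ⊕ 62 = 50
d0 ⊕ 19 = c9
76 ⊕ 9c = ea
b5 ⊕ 61 = d4
5f ⊕ 87 = d8
a7 ⊕ 8c = 2b
0e ⊕ 49 = 47
e5 ⊕ 40 = a5
9d ⊕ 1a = 87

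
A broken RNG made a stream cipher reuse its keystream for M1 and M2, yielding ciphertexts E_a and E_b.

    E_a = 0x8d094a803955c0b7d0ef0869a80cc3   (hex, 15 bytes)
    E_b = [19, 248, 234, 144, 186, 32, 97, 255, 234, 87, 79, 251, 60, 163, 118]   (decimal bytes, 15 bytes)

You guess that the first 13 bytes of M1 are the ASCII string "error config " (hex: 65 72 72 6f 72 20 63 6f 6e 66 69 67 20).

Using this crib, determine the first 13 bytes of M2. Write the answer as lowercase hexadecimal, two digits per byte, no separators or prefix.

First, E_a ⊕ E_b = (M1 ⊕ K) ⊕ (M2 ⊕ K) = M1 ⊕ M2, so the key drops out. Then M2 = (M1 ⊕ M2) ⊕ M1 over the first 13 bytes.
byte 0: (8d ⊕ 13) ⊕ 65 = 9e ⊕ 65 = fb
byte 1: (09 ⊕ f8) ⊕ 72 = f1 ⊕ 72 = 83
byte 2: (4a ⊕ ea) ⊕ 72 = a0 ⊕ 72 = d2
byte 3: (80 ⊕ 90) ⊕ 6f = 10 ⊕ 6f = 7f
byte 4: (39 ⊕ ba) ⊕ 72 = 83 ⊕ 72 = f1
byte 5: (55 ⊕ 20) ⊕ 20 = 75 ⊕ 20 = 55
byte 6: (c0 ⊕ 61) ⊕ 63 = a1 ⊕ 63 = c2
byte 7: (b7 ⊕ ff) ⊕ 6f = 48 ⊕ 6f = 27
byte 8: (d0 ⊕ ea) ⊕ 6e = 3a ⊕ 6e = 54
byte 9: (ef ⊕ 57) ⊕ 66 = b8 ⊕ 66 = de
byte 10: (08 ⊕ 4f) ⊕ 69 = 47 ⊕ 69 = 2e
byte 11: (69 ⊕ fb) ⊕ 67 = 92 ⊕ 67 = f5
byte 12: (a8 ⊕ 3c) ⊕ 20 = 94 ⊕ 20 = b4

fb83d27ff155c22754de2ef5b4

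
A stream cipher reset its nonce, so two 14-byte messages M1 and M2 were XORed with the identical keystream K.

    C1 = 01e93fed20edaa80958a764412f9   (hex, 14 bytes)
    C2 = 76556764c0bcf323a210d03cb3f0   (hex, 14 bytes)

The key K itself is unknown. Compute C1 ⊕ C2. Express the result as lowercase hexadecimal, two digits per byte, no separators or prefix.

77bc5889e05159a3379aa678a109

C1 ⊕ C2 = (M1 ⊕ K) ⊕ (M2 ⊕ K) = M1 ⊕ M2 — the shared key cancels under XOR.
byte 0: 00000001 xor 01110110 = 01110111
byte 1: 11101001 xor 01010101 = 10111100
byte 2: 00111111 xor 01100111 = 01011000
byte 3: 11101101 xor 01100100 = 10001001
byte 4: 00100000 xor 11000000 = 11100000
byte 5: 11101101 xor 10111100 = 01010001
byte 6: 10101010 xor 11110011 = 01011001
byte 7: 10000000 xor 00100011 = 10100011
byte 8: 10010101 xor 10100010 = 00110111
byte 9: 10001010 xor 00010000 = 10011010
byte 10: 01110110 xor 11010000 = 10100110
byte 11: 01000100 xor 00111100 = 01111000
byte 12: 00010010 xor 10110011 = 10100001
byte 13: 11111001 xor 11110000 = 00001001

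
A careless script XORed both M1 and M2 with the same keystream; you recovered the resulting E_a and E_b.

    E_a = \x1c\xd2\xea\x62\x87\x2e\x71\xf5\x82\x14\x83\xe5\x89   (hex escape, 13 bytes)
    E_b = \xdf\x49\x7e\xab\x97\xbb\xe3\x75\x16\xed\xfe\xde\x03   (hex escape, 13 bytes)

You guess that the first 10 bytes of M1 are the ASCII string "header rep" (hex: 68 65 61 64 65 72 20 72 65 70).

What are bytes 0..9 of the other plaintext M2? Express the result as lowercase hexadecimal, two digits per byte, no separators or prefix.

First, E_a ⊕ E_b = (M1 ⊕ K) ⊕ (M2 ⊕ K) = M1 ⊕ M2, so the key drops out. Then M2 = (M1 ⊕ M2) ⊕ M1 over the first 10 bytes.
byte 0: (1c xor df) xor 68 = c3 xor 68 = ab
byte 1: (d2 xor 49) xor 65 = 9b xor 65 = fe
byte 2: (ea xor 7e) xor 61 = 94 xor 61 = f5
byte 3: (62 xor ab) xor 64 = c9 xor 64 = ad
byte 4: (87 xor 97) xor 65 = 10 xor 65 = 75
byte 5: (2e xor bb) xor 72 = 95 xor 72 = e7
byte 6: (71 xor e3) xor 20 = 92 xor 20 = b2
byte 7: (f5 xor 75) xor 72 = 80 xor 72 = f2
byte 8: (82 xor 16) xor 65 = 94 xor 65 = f1
byte 9: (14 xor ed) xor 70 = f9 xor 70 = 89

abfef5ad75e7b2f2f189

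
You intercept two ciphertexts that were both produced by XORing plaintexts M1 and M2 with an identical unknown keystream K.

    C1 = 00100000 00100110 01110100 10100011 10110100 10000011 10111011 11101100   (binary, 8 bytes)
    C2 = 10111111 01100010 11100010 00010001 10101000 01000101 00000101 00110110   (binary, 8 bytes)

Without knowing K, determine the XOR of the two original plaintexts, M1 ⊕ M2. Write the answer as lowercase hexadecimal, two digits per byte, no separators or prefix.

9f4496b21cc6beda

C1 ⊕ C2 = (M1 ⊕ K) ⊕ (M2 ⊕ K) = M1 ⊕ M2 — the shared key cancels under XOR.
byte 0: 00100000 XOR 10111111 = 10011111
byte 1: 00100110 XOR 01100010 = 01000100
byte 2: 01110100 XOR 11100010 = 10010110
byte 3: 10100011 XOR 00010001 = 10110010
byte 4: 10110100 XOR 10101000 = 00011100
byte 5: 10000011 XOR 01000101 = 11000110
byte 6: 10111011 XOR 00000101 = 10111110
byte 7: 11101100 XOR 00110110 = 11011010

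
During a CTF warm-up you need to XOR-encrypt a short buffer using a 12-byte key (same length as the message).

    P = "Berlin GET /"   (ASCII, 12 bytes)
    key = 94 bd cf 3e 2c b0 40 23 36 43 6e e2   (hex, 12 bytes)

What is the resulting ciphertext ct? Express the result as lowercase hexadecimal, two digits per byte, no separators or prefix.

d6d8bd5245de606473174ecd

42 xor 94 = d6
65 xor bd = d8
72 xor cf = bd
6c xor 3e = 52
69 xor 2c = 45
6e xor b0 = de
20 xor 40 = 60
47 xor 23 = 64
45 xor 36 = 73
54 xor 43 = 17
20 xor 6e = 4e
2f xor e2 = cd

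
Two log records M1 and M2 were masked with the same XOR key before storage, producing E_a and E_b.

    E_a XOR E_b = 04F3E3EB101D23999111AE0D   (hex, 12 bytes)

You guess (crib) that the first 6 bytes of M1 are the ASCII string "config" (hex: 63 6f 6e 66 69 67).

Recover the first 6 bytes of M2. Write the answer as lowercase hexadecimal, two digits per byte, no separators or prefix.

Since E_a ⊕ E_b = M1 ⊕ M2, XORing with the guessed M1 bytes yields the corresponding M2 bytes: M2 = (E_a ⊕ E_b) ⊕ M1.
  4 XOR  99 = 103
243 XOR 111 = 156
227 XOR 110 = 141
235 XOR 102 = 141
 16 XOR 105 = 121
 29 XOR 103 = 122

679c8d8d797a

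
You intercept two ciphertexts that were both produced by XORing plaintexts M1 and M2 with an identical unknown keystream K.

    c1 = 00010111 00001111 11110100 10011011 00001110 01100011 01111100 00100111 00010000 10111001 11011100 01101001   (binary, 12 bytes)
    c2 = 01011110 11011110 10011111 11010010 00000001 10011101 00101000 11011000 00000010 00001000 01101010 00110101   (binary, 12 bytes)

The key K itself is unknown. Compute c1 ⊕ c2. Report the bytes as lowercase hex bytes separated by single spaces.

49 d1 6b 49 0f fe 54 ff 12 b1 b6 5c

c1 ⊕ c2 = (M1 ⊕ K) ⊕ (M2 ⊕ K) = M1 ⊕ M2 — the shared key cancels under XOR.
00010111 ^ 01011110 = 01001001
00001111 ^ 11011110 = 11010001
11110100 ^ 10011111 = 01101011
10011011 ^ 11010010 = 01001001
00001110 ^ 00000001 = 00001111
01100011 ^ 10011101 = 11111110
01111100 ^ 00101000 = 01010100
00100111 ^ 11011000 = 11111111
00010000 ^ 00000010 = 00010010
10111001 ^ 00001000 = 10110001
11011100 ^ 01101010 = 10110110
01101001 ^ 00110101 = 01011100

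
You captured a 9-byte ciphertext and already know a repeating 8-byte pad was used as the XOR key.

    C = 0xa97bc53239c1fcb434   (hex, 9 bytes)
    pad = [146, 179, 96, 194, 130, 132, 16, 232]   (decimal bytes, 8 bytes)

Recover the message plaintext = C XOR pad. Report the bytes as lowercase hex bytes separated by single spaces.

The 8-byte key repeats, so the effective keystream is 92 b3 60 c2 82 84 10 e8 92.
byte 0: a9 xor 92 = 3b
byte 1: 7b xor b3 = c8
byte 2: c5 xor 60 = a5
byte 3: 32 xor c2 = f0
byte 4: 39 xor 82 = bb
byte 5: c1 xor 84 = 45
byte 6: fc xor 10 = ec
byte 7: b4 xor e8 = 5c
byte 8: 34 xor 92 = a6

3b c8 a5 f0 bb 45 ec 5c a6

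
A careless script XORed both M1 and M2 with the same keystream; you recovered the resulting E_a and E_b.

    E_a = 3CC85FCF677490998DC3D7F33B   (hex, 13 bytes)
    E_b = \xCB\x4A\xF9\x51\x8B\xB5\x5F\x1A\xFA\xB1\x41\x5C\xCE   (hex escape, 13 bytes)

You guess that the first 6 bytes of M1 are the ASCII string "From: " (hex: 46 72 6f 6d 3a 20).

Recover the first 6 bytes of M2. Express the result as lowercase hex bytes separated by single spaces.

First, E_a ⊕ E_b = (M1 ⊕ K) ⊕ (M2 ⊕ K) = M1 ⊕ M2, so the key drops out. Then M2 = (M1 ⊕ M2) ⊕ M1 over the first 6 bytes.
byte 0: (3c xor cb) xor 46 = f7 xor 46 = b1
byte 1: (c8 xor 4a) xor 72 = 82 xor 72 = f0
byte 2: (5f xor f9) xor 6f = a6 xor 6f = c9
byte 3: (cf xor 51) xor 6d = 9e xor 6d = f3
byte 4: (67 xor 8b) xor 3a = ec xor 3a = d6
byte 5: (74 xor b5) xor 20 = c1 xor 20 = e1

b1 f0 c9 f3 d6 e1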